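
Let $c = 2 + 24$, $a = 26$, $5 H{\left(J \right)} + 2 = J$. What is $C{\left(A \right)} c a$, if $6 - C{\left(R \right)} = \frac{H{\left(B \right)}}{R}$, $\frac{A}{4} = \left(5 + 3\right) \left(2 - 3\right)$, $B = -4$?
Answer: $\frac{80613}{20} \approx 4030.6$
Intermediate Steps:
$H{\left(J \right)} = - \frac{2}{5} + \frac{J}{5}$
$c = 26$
$A = -32$ ($A = 4 \left(5 + 3\right) \left(2 - 3\right) = 4 \cdot 8 \left(-1\right) = 4 \left(-8\right) = -32$)
$C{\left(R \right)} = 6 + \frac{6}{5 R}$ ($C{\left(R \right)} = 6 - \frac{- \frac{2}{5} + \frac{1}{5} \left(-4\right)}{R} = 6 - \frac{- \frac{2}{5} - \frac{4}{5}}{R} = 6 - - \frac{6}{5 R} = 6 + \frac{6}{5 R}$)
$C{\left(A \right)} c a = \left(6 + \frac{6}{5 \left(-32\right)}\right) 26 \cdot 26 = \left(6 + \frac{6}{5} \left(- \frac{1}{32}\right)\right) 26 \cdot 26 = \left(6 - \frac{3}{80}\right) 26 \cdot 26 = \frac{477}{80} \cdot 26 \cdot 26 = \frac{6201}{40} \cdot 26 = \frac{80613}{20}$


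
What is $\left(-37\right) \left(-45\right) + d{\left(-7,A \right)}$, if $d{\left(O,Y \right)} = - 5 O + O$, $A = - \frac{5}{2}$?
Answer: $1693$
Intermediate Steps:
$A = - \frac{5}{2}$ ($A = \left(-5\right) \frac{1}{2} = - \frac{5}{2} \approx -2.5$)
$d{\left(O,Y \right)} = - 4 O$
$\left(-37\right) \left(-45\right) + d{\left(-7,A \right)} = \left(-37\right) \left(-45\right) - -28 = 1665 + 28 = 1693$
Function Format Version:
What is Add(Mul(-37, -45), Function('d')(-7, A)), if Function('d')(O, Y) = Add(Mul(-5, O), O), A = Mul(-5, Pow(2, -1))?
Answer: 1693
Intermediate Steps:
A = Rational(-5, 2) (A = Mul(-5, Rational(1, 2)) = Rational(-5, 2) ≈ -2.5000)
Function('d')(O, Y) = Mul(-4, O)
Add(Mul(-37, -45), Function('d')(-7, A)) = Add(Mul(-37, -45), Mul(-4, -7)) = Add(1665, 28) = 1693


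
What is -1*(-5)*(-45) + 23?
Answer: -202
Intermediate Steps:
-1*(-5)*(-45) + 23 = 5*(-45) + 23 = -225 + 23 = -202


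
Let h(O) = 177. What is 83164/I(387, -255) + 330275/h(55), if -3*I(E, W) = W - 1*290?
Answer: 224159959/96465 ≈ 2323.7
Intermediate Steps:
I(E, W) = 290/3 - W/3 (I(E, W) = -(W - 1*290)/3 = -(W - 290)/3 = -(-290 + W)/3 = 290/3 - W/3)
83164/I(387, -255) + 330275/h(55) = 83164/(290/3 - 1/3*(-255)) + 330275/177 = 83164/(290/3 + 85) + 330275*(1/177) = 83164/(545/3) + 330275/177 = 83164*(3/545) + 330275/177 = 249492/545 + 330275/177 = 224159959/96465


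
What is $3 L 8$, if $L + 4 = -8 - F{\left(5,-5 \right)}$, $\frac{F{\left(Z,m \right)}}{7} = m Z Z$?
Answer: $20712$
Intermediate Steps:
$F{\left(Z,m \right)} = 7 m Z^{2}$ ($F{\left(Z,m \right)} = 7 m Z Z = 7 m Z^{2}$)
$L = 863$ ($L = -4 - \left(8 + 7 \left(-5\right) 5^{2}\right) = -4 - \left(8 + 7 \left(-5\right) 25\right) = -4 - -867 = -4 + \left(-8 + 875\right) = -4 + 867 = 863$)
$3 L 8 = 3 \cdot 863 \cdot 8 = 2589 \cdot 8 = 20712$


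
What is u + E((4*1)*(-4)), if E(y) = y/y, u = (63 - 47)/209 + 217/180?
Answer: 85853/37620 ≈ 2.2821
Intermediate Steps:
u = 48233/37620 (u = 16*(1/209) + 217*(1/180) = 16/209 + 217/180 = 48233/37620 ≈ 1.2821)
E(y) = 1
u + E((4*1)*(-4)) = 48233/37620 + 1 = 85853/37620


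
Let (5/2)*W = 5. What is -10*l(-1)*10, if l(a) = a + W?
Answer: -100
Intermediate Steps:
W = 2 (W = (⅖)*5 = 2)
l(a) = 2 + a (l(a) = a + 2 = 2 + a)
-10*l(-1)*10 = -10*(2 - 1)*10 = -10*1*10 = -10*10 = -100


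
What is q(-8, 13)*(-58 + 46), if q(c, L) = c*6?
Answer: 576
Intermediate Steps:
q(c, L) = 6*c
q(-8, 13)*(-58 + 46) = (6*(-8))*(-58 + 46) = -48*(-12) = 576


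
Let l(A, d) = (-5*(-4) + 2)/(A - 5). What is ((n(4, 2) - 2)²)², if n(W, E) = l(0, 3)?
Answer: 1048576/625 ≈ 1677.7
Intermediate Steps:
l(A, d) = 22/(-5 + A) (l(A, d) = (20 + 2)/(-5 + A) = 22/(-5 + A))
n(W, E) = -22/5 (n(W, E) = 22/(-5 + 0) = 22/(-5) = 22*(-⅕) = -22/5)
((n(4, 2) - 2)²)² = ((-22/5 - 2)²)² = ((-32/5)²)² = (1024/25)² = 1048576/625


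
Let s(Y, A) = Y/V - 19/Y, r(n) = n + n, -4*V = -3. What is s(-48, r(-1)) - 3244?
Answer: -158765/48 ≈ -3307.6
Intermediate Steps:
V = ¾ (V = -¼*(-3) = ¾ ≈ 0.75000)
r(n) = 2*n
s(Y, A) = -19/Y + 4*Y/3 (s(Y, A) = Y/(¾) - 19/Y = Y*(4/3) - 19/Y = 4*Y/3 - 19/Y = -19/Y + 4*Y/3)
s(-48, r(-1)) - 3244 = (-19/(-48) + (4/3)*(-48)) - 3244 = (-19*(-1/48) - 64) - 3244 = (19/48 - 64) - 3244 = -3053/48 - 3244 = -158765/48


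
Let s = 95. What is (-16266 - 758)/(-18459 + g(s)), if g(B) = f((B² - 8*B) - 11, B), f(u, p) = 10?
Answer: 896/971 ≈ 0.92276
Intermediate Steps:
g(B) = 10
(-16266 - 758)/(-18459 + g(s)) = (-16266 - 758)/(-18459 + 10) = -17024/(-18449) = -17024*(-1/18449) = 896/971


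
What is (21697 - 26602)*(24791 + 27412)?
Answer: -256055715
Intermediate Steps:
(21697 - 26602)*(24791 + 27412) = -4905*52203 = -256055715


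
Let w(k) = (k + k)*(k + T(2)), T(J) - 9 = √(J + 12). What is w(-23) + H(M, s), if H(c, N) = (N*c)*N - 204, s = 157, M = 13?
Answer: 320877 - 46*√14 ≈ 3.2071e+5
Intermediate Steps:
H(c, N) = -204 + c*N² (H(c, N) = c*N² - 204 = -204 + c*N²)
T(J) = 9 + √(12 + J) (T(J) = 9 + √(J + 12) = 9 + √(12 + J))
w(k) = 2*k*(9 + k + √14) (w(k) = (k + k)*(k + (9 + √(12 + 2))) = (2*k)*(k + (9 + √14)) = (2*k)*(9 + k + √14) = 2*k*(9 + k + √14))
w(-23) + H(M, s) = 2*(-23)*(9 - 23 + √14) + (-204 + 13*157²) = 2*(-23)*(-14 + √14) + (-204 + 13*24649) = (644 - 46*√14) + (-204 + 320437) = (644 - 46*√14) + 320233 = 320877 - 46*√14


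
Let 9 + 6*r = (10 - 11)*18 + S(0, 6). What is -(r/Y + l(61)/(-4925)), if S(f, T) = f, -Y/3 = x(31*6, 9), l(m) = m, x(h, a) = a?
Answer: -4559/29550 ≈ -0.15428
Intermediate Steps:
Y = -27 (Y = -3*9 = -27)
r = -9/2 (r = -3/2 + ((10 - 11)*18 + 0)/6 = -3/2 + (-1*18 + 0)/6 = -3/2 + (-18 + 0)/6 = -3/2 + (1/6)*(-18) = -3/2 - 3 = -9/2 ≈ -4.5000)
-(r/Y + l(61)/(-4925)) = -(-9/2/(-27) + 61/(-4925)) = -(-9/2*(-1/27) + 61*(-1/4925)) = -(1/6 - 61/4925) = -1*4559/29550 = -4559/29550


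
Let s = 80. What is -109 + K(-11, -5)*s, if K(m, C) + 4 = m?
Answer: -1309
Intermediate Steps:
K(m, C) = -4 + m
-109 + K(-11, -5)*s = -109 + (-4 - 11)*80 = -109 - 15*80 = -109 - 1200 = -1309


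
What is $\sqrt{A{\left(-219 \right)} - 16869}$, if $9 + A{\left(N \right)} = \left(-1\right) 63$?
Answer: $i \sqrt{16941} \approx 130.16 i$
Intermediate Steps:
$A{\left(N \right)} = -72$ ($A{\left(N \right)} = -9 - 63 = -72$)
$\sqrt{A{\left(-219 \right)} - 16869} = \sqrt{-72 - 16869} = \sqrt{-16941} = i \sqrt{16941}$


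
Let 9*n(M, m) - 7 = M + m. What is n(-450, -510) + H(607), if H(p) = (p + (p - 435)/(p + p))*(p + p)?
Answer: 6632677/9 ≈ 7.3696e+5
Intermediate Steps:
n(M, m) = 7/9 + M/9 + m/9 (n(M, m) = 7/9 + (M + m)/9 = 7/9 + (M/9 + m/9) = 7/9 + M/9 + m/9)
H(p) = 2*p*(p + (-435 + p)/(2*p)) (H(p) = (p + (-435 + p)/((2*p)))*(2*p) = (p + (-435 + p)*(1/(2*p)))*(2*p) = (p + (-435 + p)/(2*p))*(2*p) = 2*p*(p + (-435 + p)/(2*p)))
n(-450, -510) + H(607) = (7/9 + (1/9)*(-450) + (1/9)*(-510)) + (-435 + 607 + 2*607**2) = (7/9 - 50 - 170/3) + (-435 + 607 + 2*368449) = -953/9 + (-435 + 607 + 736898) = -953/9 + 737070 = 6632677/9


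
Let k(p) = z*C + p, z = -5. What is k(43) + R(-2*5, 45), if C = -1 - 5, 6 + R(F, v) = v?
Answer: 112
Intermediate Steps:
R(F, v) = -6 + v
C = -6
k(p) = 30 + p (k(p) = -5*(-6) + p = 30 + p)
k(43) + R(-2*5, 45) = (30 + 43) + (-6 + 45) = 73 + 39 = 112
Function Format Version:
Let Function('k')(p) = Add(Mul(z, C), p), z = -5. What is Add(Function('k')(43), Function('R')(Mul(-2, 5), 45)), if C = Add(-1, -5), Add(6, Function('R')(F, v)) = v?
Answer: 112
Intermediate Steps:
Function('R')(F, v) = Add(-6, v)
C = -6
Function('k')(p) = Add(30, p) (Function('k')(p) = Add(Mul(-5, -6), p) = Add(30, p))
Add(Function('k')(43), Function('R')(Mul(-2, 5), 45)) = Add(Add(30, 43), Add(-6, 45)) = Add(73, 39) = 112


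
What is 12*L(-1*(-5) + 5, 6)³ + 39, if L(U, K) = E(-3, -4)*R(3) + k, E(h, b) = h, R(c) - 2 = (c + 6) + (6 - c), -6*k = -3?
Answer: -1715283/2 ≈ -8.5764e+5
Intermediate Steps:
k = ½ (k = -⅙*(-3) = ½ ≈ 0.50000)
R(c) = 14 (R(c) = 2 + ((c + 6) + (6 - c)) = 2 + ((6 + c) + (6 - c)) = 2 + 12 = 14)
L(U, K) = -83/2 (L(U, K) = -3*14 + ½ = -42 + ½ = -83/2)
12*L(-1*(-5) + 5, 6)³ + 39 = 12*(-83/2)³ + 39 = 12*(-571787/8) + 39 = -1715361/2 + 39 = -1715283/2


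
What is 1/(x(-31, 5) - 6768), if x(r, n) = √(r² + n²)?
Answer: -3384/22902419 - √986/45804838 ≈ -0.00014844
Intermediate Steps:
x(r, n) = √(n² + r²)
1/(x(-31, 5) - 6768) = 1/(√(5² + (-31)²) - 6768) = 1/(√(25 + 961) - 6768) = 1/(√986 - 6768) = 1/(-6768 + √986)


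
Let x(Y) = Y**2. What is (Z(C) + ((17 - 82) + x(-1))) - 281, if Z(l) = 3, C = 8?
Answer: -342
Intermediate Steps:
(Z(C) + ((17 - 82) + x(-1))) - 281 = (3 + ((17 - 82) + (-1)**2)) - 281 = (3 + (-65 + 1)) - 281 = (3 - 64) - 281 = -61 - 281 = -342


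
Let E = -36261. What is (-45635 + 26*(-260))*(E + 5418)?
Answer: 1616018985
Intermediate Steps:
(-45635 + 26*(-260))*(E + 5418) = (-45635 + 26*(-260))*(-36261 + 5418) = (-45635 - 6760)*(-30843) = -52395*(-30843) = 1616018985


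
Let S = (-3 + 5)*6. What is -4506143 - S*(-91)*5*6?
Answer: -4473383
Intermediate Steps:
S = 12 (S = 2*6 = 12)
-4506143 - S*(-91)*5*6 = -4506143 - 12*(-91)*5*6 = -4506143 - (-1092)*30 = -4506143 - 1*(-32760) = -4506143 + 32760 = -4473383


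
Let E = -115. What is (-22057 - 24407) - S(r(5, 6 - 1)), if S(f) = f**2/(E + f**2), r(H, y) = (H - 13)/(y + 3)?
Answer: -5296895/114 ≈ -46464.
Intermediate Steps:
r(H, y) = (-13 + H)/(3 + y)
S(f) = f**2/(-115 + f**2)
(-22057 - 24407) - S(r(5, 6 - 1)) = (-22057 - 24407) - ((-13 + 5)/(3 + (6 - 1)))**2/(-115 + ((-13 + 5)/(3 + (6 - 1)))**2) = -46464 - (-8/(3 + 5))**2/(-115 + (-8/(3 + 5))**2) = -46464 - (-8/8)**2/(-115 + (-8/8)**2) = -46464 - ((1/8)*(-8))**2/(-115 + ((1/8)*(-8))**2) = -46464 - (-1)**2/(-115 + (-1)**2) = -46464 - 1/(-115 + 1) = -46464 - 1/(-114) = -46464 - (-1)/114 = -46464 - 1*(-1/114) = -46464 + 1/114 = -5296895/114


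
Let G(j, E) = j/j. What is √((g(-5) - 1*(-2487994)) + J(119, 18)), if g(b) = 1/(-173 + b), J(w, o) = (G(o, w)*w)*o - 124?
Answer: √78893540030/178 ≈ 1578.0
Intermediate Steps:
G(j, E) = 1
J(w, o) = -124 + o*w (J(w, o) = (1*w)*o - 124 = w*o - 124 = o*w - 124 = -124 + o*w)
√((g(-5) - 1*(-2487994)) + J(119, 18)) = √((1/(-173 - 5) - 1*(-2487994)) + (-124 + 18*119)) = √((1/(-178) + 2487994) + (-124 + 2142)) = √((-1/178 + 2487994) + 2018) = √(442862931/178 + 2018) = √(443222135/178) = √78893540030/178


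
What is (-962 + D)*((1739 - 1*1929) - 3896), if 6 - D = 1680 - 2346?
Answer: 1184940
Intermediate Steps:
D = 672 (D = 6 - (1680 - 2346) = 6 - 1*(-666) = 6 + 666 = 672)
(-962 + D)*((1739 - 1*1929) - 3896) = (-962 + 672)*((1739 - 1*1929) - 3896) = -290*((1739 - 1929) - 3896) = -290*(-190 - 3896) = -290*(-4086) = 1184940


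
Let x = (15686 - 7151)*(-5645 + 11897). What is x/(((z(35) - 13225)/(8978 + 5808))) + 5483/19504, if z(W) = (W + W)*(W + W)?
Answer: -341967134996269/3608240 ≈ -9.4774e+7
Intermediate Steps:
z(W) = 4*W² (z(W) = (2*W)*(2*W) = 4*W²)
x = 53360820 (x = 8535*6252 = 53360820)
x/(((z(35) - 13225)/(8978 + 5808))) + 5483/19504 = 53360820/(((4*35² - 13225)/(8978 + 5808))) + 5483/19504 = 53360820/(((4*1225 - 13225)/14786)) + 5483*(1/19504) = 53360820/(((4900 - 13225)*(1/14786))) + 5483/19504 = 53360820/((-8325*1/14786)) + 5483/19504 = 53360820/(-8325/14786) + 5483/19504 = 53360820*(-14786/8325) + 5483/19504 = -17533179656/185 + 5483/19504 = -341967134996269/3608240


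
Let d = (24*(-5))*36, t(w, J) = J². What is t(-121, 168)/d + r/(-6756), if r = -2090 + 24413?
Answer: -332311/33780 ≈ -9.8375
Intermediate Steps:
d = -4320 (d = -120*36 = -4320)
r = 22323
t(-121, 168)/d + r/(-6756) = 168²/(-4320) + 22323/(-6756) = 28224*(-1/4320) + 22323*(-1/6756) = -98/15 - 7441/2252 = -332311/33780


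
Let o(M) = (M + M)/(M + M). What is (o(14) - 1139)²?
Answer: 1295044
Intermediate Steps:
o(M) = 1 (o(M) = (2*M)/((2*M)) = (2*M)*(1/(2*M)) = 1)
(o(14) - 1139)² = (1 - 1139)² = (-1138)² = 1295044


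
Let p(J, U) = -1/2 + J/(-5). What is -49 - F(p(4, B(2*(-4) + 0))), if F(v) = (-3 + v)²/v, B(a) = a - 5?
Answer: -4521/130 ≈ -34.777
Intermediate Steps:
B(a) = -5 + a
p(J, U) = -½ - J/5 (p(J, U) = -1*½ + J*(-⅕) = -½ - J/5)
F(v) = (-3 + v)²/v
-49 - F(p(4, B(2*(-4) + 0))) = -49 - (-3 + (-½ - ⅕*4))²/(-½ - ⅕*4) = -49 - (-3 + (-½ - ⅘))²/(-½ - ⅘) = -49 - (-3 - 13/10)²/(-13/10) = -49 - (-10)*(-43/10)²/13 = -49 - (-10)*1849/(13*100) = -49 - 1*(-1849/130) = -49 + 1849/130 = -4521/130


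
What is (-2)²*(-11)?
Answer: -44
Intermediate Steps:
(-2)²*(-11) = 4*(-11) = -44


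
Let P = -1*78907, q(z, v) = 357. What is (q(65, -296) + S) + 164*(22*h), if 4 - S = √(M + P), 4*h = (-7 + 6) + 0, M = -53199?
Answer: -541 - I*√132106 ≈ -541.0 - 363.46*I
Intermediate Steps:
h = -¼ (h = ((-7 + 6) + 0)/4 = (-1 + 0)/4 = (¼)*(-1) = -¼ ≈ -0.25000)
P = -78907
S = 4 - I*√132106 (S = 4 - √(-53199 - 78907) = 4 - √(-132106) = 4 - I*√132106 ≈ 4.0 - 363.46*I)
(q(65, -296) + S) + 164*(22*h) = (357 + (4 - I*√132106)) + 164*(22*(-¼)) = (361 - I*√132106) + 164*(-11/2) = (361 - I*√132106) - 902 = -541 - I*√132106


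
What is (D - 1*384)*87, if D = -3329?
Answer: -323031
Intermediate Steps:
(D - 1*384)*87 = (-3329 - 1*384)*87 = (-3329 - 384)*87 = -3713*87 = -323031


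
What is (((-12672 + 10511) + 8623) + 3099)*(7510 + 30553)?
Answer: 363920343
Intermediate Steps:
(((-12672 + 10511) + 8623) + 3099)*(7510 + 30553) = ((-2161 + 8623) + 3099)*38063 = (6462 + 3099)*38063 = 9561*38063 = 363920343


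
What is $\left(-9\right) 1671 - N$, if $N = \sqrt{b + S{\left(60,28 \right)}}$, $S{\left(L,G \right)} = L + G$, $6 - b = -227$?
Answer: $-15039 - \sqrt{321} \approx -15057.0$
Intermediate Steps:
$b = 233$ ($b = 6 - -227 = 6 + 227 = 233$)
$S{\left(L,G \right)} = G + L$
$N = \sqrt{321}$ ($N = \sqrt{233 + \left(28 + 60\right)} = \sqrt{233 + 88} = \sqrt{321} \approx 17.916$)
$\left(-9\right) 1671 - N = \left(-9\right) 1671 - \sqrt{321} = -15039 - \sqrt{321}$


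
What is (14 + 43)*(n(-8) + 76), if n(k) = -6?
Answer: 3990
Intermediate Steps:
(14 + 43)*(n(-8) + 76) = (14 + 43)*(-6 + 76) = 57*70 = 3990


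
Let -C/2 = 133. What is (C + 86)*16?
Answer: -2880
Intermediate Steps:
C = -266 (C = -2*133 = -266)
(C + 86)*16 = (-266 + 86)*16 = -180*16 = -2880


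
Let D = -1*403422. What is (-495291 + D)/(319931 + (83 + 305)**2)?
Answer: -99857/52275 ≈ -1.9102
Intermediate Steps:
D = -403422
(-495291 + D)/(319931 + (83 + 305)**2) = (-495291 - 403422)/(319931 + (83 + 305)**2) = -898713/(319931 + 388**2) = -898713/(319931 + 150544) = -898713/470475 = -898713*1/470475 = -99857/52275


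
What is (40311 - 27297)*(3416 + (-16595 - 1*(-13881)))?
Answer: 9135828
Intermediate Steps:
(40311 - 27297)*(3416 + (-16595 - 1*(-13881))) = 13014*(3416 + (-16595 + 13881)) = 13014*(3416 - 2714) = 13014*702 = 9135828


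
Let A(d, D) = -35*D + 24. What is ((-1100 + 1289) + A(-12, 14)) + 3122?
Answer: 2845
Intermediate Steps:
A(d, D) = 24 - 35*D
((-1100 + 1289) + A(-12, 14)) + 3122 = ((-1100 + 1289) + (24 - 35*14)) + 3122 = (189 + (24 - 490)) + 3122 = (189 - 466) + 3122 = -277 + 3122 = 2845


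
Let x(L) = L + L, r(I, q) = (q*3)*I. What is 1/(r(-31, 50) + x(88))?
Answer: -1/4474 ≈ -0.00022351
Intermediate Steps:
r(I, q) = 3*I*q (r(I, q) = (3*q)*I = 3*I*q)
x(L) = 2*L
1/(r(-31, 50) + x(88)) = 1/(3*(-31)*50 + 2*88) = 1/(-4650 + 176) = 1/(-4474) = -1/4474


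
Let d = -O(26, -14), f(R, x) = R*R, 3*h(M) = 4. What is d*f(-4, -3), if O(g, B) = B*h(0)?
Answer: 896/3 ≈ 298.67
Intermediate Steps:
h(M) = 4/3 (h(M) = (1/3)*4 = 4/3)
f(R, x) = R**2
O(g, B) = 4*B/3 (O(g, B) = B*(4/3) = 4*B/3)
d = 56/3 (d = -4*(-14)/3 = -1*(-56/3) = 56/3 ≈ 18.667)
d*f(-4, -3) = (56/3)*(-4)**2 = (56/3)*16 = 896/3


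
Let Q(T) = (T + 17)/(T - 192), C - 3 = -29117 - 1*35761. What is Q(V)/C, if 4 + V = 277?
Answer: -58/1050975 ≈ -5.5187e-5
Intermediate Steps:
V = 273 (V = -4 + 277 = 273)
C = -64875 (C = 3 + (-29117 - 1*35761) = 3 + (-29117 - 35761) = 3 - 64878 = -64875)
Q(T) = (17 + T)/(-192 + T)
Q(V)/C = ((17 + 273)/(-192 + 273))/(-64875) = (290/81)*(-1/64875) = -58/1050975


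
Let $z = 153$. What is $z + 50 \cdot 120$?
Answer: $6153$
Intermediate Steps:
$z + 50 \cdot 120 = 153 + 50 \cdot 120 = 153 + 6000 = 6153$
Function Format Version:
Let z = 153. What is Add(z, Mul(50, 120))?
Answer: 6153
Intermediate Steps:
Add(z, Mul(50, 120)) = Add(153, Mul(50, 120)) = Add(153, 6000) = 6153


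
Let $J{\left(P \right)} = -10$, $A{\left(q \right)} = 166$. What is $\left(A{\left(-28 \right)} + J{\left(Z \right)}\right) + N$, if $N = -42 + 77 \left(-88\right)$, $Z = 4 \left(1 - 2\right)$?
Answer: $-6662$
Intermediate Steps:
$Z = -4$ ($Z = 4 \left(-1\right) = -4$)
$N = -6818$ ($N = -42 - 6776 = -6818$)
$\left(A{\left(-28 \right)} + J{\left(Z \right)}\right) + N = \left(166 - 10\right) - 6818 = 156 - 6818 = -6662$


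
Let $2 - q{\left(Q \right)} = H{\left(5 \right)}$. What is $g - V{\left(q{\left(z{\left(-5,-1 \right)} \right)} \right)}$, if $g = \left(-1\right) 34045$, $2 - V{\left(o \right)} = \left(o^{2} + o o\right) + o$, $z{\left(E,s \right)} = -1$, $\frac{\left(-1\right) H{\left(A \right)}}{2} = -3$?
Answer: $-34019$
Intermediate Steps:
$H{\left(A \right)} = 6$ ($H{\left(A \right)} = \left(-2\right) \left(-3\right) = 6$)
$q{\left(Q \right)} = -4$ ($q{\left(Q \right)} = 2 - 6 = -4$)
$V{\left(o \right)} = 2 - o - 2 o^{2}$ ($V{\left(o \right)} = 2 - \left(\left(o^{2} + o o\right) + o\right) = 2 - \left(\left(o^{2} + o^{2}\right) + o\right) = 2 - \left(2 o^{2} + o\right) = 2 - \left(o + 2 o^{2}\right) = 2 - o - 2 o^{2}$)
$g = -34045$
$g - V{\left(q{\left(z{\left(-5,-1 \right)} \right)} \right)} = -34045 - \left(2 - -4 - 2 \left(-4\right)^{2}\right) = -34045 - \left(2 + 4 - 32\right) = -34045 - -26 = -34045 + 26 = -34019$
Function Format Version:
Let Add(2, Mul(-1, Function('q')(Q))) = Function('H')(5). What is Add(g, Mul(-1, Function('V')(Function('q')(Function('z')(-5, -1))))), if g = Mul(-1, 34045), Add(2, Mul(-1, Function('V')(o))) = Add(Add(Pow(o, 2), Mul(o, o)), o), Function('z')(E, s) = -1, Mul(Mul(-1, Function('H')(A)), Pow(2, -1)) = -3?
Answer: -34019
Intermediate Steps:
Function('H')(A) = 6 (Function('H')(A) = Mul(-2, -3) = 6)
Function('q')(Q) = -4 (Function('q')(Q) = Add(2, Mul(-1, 6)) = Add(2, -6) = -4)
Function('V')(o) = Add(2, Mul(-1, o), Mul(-2, Pow(o, 2))) (Function('V')(o) = Add(2, Mul(-1, Add(Add(Pow(o, 2), Mul(o, o)), o))) = Add(2, Mul(-1, Add(Add(Pow(o, 2), Pow(o, 2)), o))) = Add(2, Mul(-1, Add(Mul(2, Pow(o, 2)), o))) = Add(2, Mul(-1, Add(o, Mul(2, Pow(o, 2))))) = Add(2, Add(Mul(-1, o), Mul(-2, Pow(o, 2)))) = Add(2, Mul(-1, o), Mul(-2, Pow(o, 2))))
g = -34045
Add(g, Mul(-1, Function('V')(Function('q')(Function('z')(-5, -1))))) = Add(-34045, Mul(-1, Add(2, Mul(-1, -4), Mul(-2, Pow(-4, 2))))) = Add(-34045, Mul(-1, Add(2, 4, Mul(-2, 16)))) = Add(-34045, Mul(-1, Add(2, 4, -32))) = Add(-34045, Mul(-1, -26)) = Add(-34045, 26) = -34019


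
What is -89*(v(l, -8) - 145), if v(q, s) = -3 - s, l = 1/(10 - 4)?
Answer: 12460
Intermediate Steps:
l = ⅙ (l = 1/6 = ⅙ ≈ 0.16667)
-89*(v(l, -8) - 145) = -89*((-3 - 1*(-8)) - 145) = -89*((-3 + 8) - 145) = -89*(5 - 145) = -89*(-140) = 12460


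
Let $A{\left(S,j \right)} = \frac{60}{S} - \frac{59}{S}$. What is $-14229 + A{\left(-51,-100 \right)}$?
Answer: $- \frac{725680}{51} \approx -14229.0$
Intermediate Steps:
$A{\left(S,j \right)} = \frac{1}{S}$
$-14229 + A{\left(-51,-100 \right)} = -14229 + \frac{1}{-51} = -14229 - \frac{1}{51} = - \frac{725680}{51}$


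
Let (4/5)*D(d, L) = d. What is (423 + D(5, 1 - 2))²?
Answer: 2948089/16 ≈ 1.8426e+5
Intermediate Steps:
D(d, L) = 5*d/4
(423 + D(5, 1 - 2))² = (423 + (5/4)*5)² = (423 + 25/4)² = (1717/4)² = 2948089/16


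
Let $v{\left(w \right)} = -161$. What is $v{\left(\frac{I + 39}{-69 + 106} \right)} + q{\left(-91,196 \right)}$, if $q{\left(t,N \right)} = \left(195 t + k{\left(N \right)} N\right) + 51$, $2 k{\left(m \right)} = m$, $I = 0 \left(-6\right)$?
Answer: $1353$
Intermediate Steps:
$I = 0$
$k{\left(m \right)} = \frac{m}{2}$
$q{\left(t,N \right)} = 51 + \frac{N^{2}}{2} + 195 t$ ($q{\left(t,N \right)} = \left(195 t + \frac{N}{2} N\right) + 51 = \left(195 t + \frac{N^{2}}{2}\right) + 51 = \left(\frac{N^{2}}{2} + 195 t\right) + 51 = 51 + \frac{N^{2}}{2} + 195 t$)
$v{\left(\frac{I + 39}{-69 + 106} \right)} + q{\left(-91,196 \right)} = -161 + \left(51 + \frac{196^{2}}{2} + 195 \left(-91\right)\right) = -161 + \left(51 + \frac{1}{2} \cdot 38416 - 17745\right) = -161 + \left(51 + 19208 - 17745\right) = -161 + 1514 = 1353$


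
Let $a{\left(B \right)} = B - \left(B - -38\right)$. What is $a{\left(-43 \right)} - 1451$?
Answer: $-1489$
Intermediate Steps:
$a{\left(B \right)} = -38$ ($a{\left(B \right)} = B - \left(B + 38\right) = B - \left(38 + B\right) = -38$)
$a{\left(-43 \right)} - 1451 = -38 - 1451 = -1489$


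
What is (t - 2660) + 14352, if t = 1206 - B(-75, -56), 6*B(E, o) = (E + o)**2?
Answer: 60227/6 ≈ 10038.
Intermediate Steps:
B(E, o) = (E + o)**2/6
t = -9925/6 (t = 1206 - (-75 - 56)**2/6 = 1206 - (-131)**2/6 = 1206 - 17161/6 = -9925/6 ≈ -1654.2)
(t - 2660) + 14352 = (-9925/6 - 2660) + 14352 = -25885/6 + 14352 = 60227/6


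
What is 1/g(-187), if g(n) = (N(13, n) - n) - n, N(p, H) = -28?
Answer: 1/346 ≈ 0.0028902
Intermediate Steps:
g(n) = -28 - 2*n (g(n) = (-28 - n) - n = -28 - 2*n)
1/g(-187) = 1/(-28 - 2*(-187)) = 1/(-28 + 374) = 1/346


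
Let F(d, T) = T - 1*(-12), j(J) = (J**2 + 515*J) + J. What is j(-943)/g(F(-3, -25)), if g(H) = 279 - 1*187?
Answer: 17507/4 ≈ 4376.8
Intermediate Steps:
j(J) = J**2 + 516*J
F(d, T) = 12 + T (F(d, T) = T + 12 = 12 + T)
g(H) = 92 (g(H) = 279 - 187 = 92)
j(-943)/g(F(-3, -25)) = -943*(516 - 943)/92 = -943*(-427)*(1/92) = 402661*(1/92) = 17507/4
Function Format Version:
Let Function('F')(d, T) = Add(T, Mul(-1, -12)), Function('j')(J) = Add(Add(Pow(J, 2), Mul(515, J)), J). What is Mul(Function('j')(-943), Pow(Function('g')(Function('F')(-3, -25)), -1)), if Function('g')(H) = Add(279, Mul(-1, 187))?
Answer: Rational(17507, 4) ≈ 4376.8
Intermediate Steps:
Function('j')(J) = Add(Pow(J, 2), Mul(516, J))
Function('F')(d, T) = Add(12, T) (Function('F')(d, T) = Add(T, 12) = Add(12, T))
Function('g')(H) = 92 (Function('g')(H) = Add(279, -187) = 92)
Mul(Function('j')(-943), Pow(Function('g')(Function('F')(-3, -25)), -1)) = Mul(Mul(-943, Add(516, -943)), Pow(92, -1)) = Mul(Mul(-943, -427), Rational(1, 92)) = Mul(402661, Rational(1, 92)) = Rational(17507, 4)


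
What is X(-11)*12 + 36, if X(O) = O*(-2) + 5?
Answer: 360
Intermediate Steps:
X(O) = 5 - 2*O (X(O) = -2*O + 5 = 5 - 2*O)
X(-11)*12 + 36 = (5 - 2*(-11))*12 + 36 = (5 + 22)*12 + 36 = 27*12 + 36 = 324 + 36 = 360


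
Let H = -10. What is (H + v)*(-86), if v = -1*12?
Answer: 1892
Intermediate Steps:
v = -12
(H + v)*(-86) = (-10 - 12)*(-86) = -22*(-86) = 1892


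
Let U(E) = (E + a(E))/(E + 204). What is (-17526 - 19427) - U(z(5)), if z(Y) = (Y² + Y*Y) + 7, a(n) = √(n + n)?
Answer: -3214930/87 - √114/261 ≈ -36953.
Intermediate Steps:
a(n) = √2*√n (a(n) = √(2*n) = √2*√n)
z(Y) = 7 + 2*Y² (z(Y) = (Y² + Y²) + 7 = 2*Y² + 7 = 7 + 2*Y²)
U(E) = (E + √2*√E)/(204 + E) (U(E) = (E + √2*√E)/(E + 204) = (E + √2*√E)/(204 + E))
(-17526 - 19427) - U(z(5)) = (-17526 - 19427) - ((7 + 2*5²) + √2*√(7 + 2*5²))/(204 + (7 + 2*5²)) = -36953 - ((7 + 2*25) + √2*√(7 + 2*25))/(204 + (7 + 2*25)) = -36953 - ((7 + 50) + √2*√(7 + 50))/(204 + (7 + 50)) = -36953 - (57 + √2*√57)/(204 + 57) = -36953 - (57 + √114)/261 = -36953 - (19/87 + √114/261) = -36953 + (-19/87 - √114/261) = -3214930/87 - √114/261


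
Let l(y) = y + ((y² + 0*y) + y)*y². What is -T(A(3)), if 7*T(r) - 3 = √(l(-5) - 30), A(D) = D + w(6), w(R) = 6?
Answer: -3/7 - √465/7 ≈ -3.5091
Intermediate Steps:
A(D) = 6 + D (A(D) = D + 6 = 6 + D)
l(y) = y + y²*(y + y²) (l(y) = y + ((y² + 0) + y)*y² = y + (y² + y)*y² = y + (y + y²)*y² = y + y²*(y + y²))
T(r) = 3/7 + √465/7 (T(r) = 3/7 + √((-5 + (-5)³ + (-5)⁴) - 30)/7 = 3/7 + √((-5 - 125 + 625) - 30)/7 = 3/7 + √(495 - 30)/7 = 3/7 + √465/7)
-T(A(3)) = -(3/7 + √465/7) = -3/7 - √465/7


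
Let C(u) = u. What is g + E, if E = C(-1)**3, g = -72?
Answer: -73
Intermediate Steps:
E = -1 (E = (-1)**3 = -1)
g + E = -72 - 1 = -73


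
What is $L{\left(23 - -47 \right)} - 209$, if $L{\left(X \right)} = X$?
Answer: $-139$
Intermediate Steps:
$L{\left(23 - -47 \right)} - 209 = \left(23 - -47\right) - 209 = \left(23 + 47\right) - 209 = 70 - 209 = -139$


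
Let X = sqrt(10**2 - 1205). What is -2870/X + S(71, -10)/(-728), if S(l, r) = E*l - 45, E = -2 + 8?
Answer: -381/728 + 574*I*sqrt(1105)/221 ≈ -0.52335 + 86.338*I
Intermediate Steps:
X = I*sqrt(1105) (X = sqrt(100 - 1205) = sqrt(-1105) = I*sqrt(1105) ≈ 33.242*I)
E = 6
S(l, r) = -45 + 6*l (S(l, r) = 6*l - 45 = -45 + 6*l)
-2870/X + S(71, -10)/(-728) = -2870*(-I*sqrt(1105)/1105) + (-45 + 6*71)/(-728) = -(-574)*I*sqrt(1105)/221 + (-45 + 426)*(-1/728) = 574*I*sqrt(1105)/221 + 381*(-1/728) = 574*I*sqrt(1105)/221 - 381/728 = -381/728 + 574*I*sqrt(1105)/221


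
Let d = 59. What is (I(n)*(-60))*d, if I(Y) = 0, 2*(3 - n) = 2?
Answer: 0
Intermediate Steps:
n = 2 (n = 3 - 1/2*2 = 3 - 1 = 2)
(I(n)*(-60))*d = (0*(-60))*59 = 0*59 = 0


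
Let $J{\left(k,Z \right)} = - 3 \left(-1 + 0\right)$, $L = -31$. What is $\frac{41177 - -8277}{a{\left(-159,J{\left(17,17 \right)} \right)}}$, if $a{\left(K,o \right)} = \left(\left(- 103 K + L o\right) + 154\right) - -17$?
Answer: $\frac{49454}{16455} \approx 3.0054$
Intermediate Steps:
$J{\left(k,Z \right)} = 3$ ($J{\left(k,Z \right)} = \left(-3\right) \left(-1\right) = 3$)
$a{\left(K,o \right)} = 171 - 103 K - 31 o$ ($a{\left(K,o \right)} = \left(\left(- 103 K - 31 o\right) + 154\right) - -17 = \left(154 - 103 K - 31 o\right) + 17 = 171 - 103 K - 31 o$)
$\frac{41177 - -8277}{a{\left(-159,J{\left(17,17 \right)} \right)}} = \frac{41177 - -8277}{171 - -16377 - 93} = \frac{41177 + 8277}{171 + 16377 - 93} = \frac{49454}{16455}$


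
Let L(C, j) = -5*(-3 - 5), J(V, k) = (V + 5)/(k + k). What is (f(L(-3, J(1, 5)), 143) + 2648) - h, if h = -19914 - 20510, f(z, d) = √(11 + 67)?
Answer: 43072 + √78 ≈ 43081.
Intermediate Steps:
J(V, k) = (5 + V)/(2*k) (J(V, k) = (5 + V)/((2*k)) = (5 + V)*(1/(2*k)) = (5 + V)/(2*k))
L(C, j) = 40 (L(C, j) = -5*(-8) = 40)
f(z, d) = √78
h = -40424
(f(L(-3, J(1, 5)), 143) + 2648) - h = (√78 + 2648) - 1*(-40424) = (2648 + √78) + 40424 = 43072 + √78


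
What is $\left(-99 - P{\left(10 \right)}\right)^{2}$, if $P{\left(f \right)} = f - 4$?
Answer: $11025$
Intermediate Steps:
$P{\left(f \right)} = -4 + f$ ($P{\left(f \right)} = f - 4 = -4 + f$)
$\left(-99 - P{\left(10 \right)}\right)^{2} = \left(-99 - \left(-4 + 10\right)\right)^{2} = \left(-99 - 6\right)^{2} = \left(-105\right)^{2} = 11025$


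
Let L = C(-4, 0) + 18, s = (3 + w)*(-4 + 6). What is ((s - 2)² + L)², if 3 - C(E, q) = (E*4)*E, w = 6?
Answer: 45369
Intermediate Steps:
C(E, q) = 3 - 4*E² (C(E, q) = 3 - E*4*E = 3 - 4*E*E = 3 - 4*E²)
s = 18 (s = (3 + 6)*(-4 + 6) = 9*2 = 18)
L = -43 (L = (3 - 4*(-4)²) + 18 = (3 - 4*16) + 18 = (3 - 64) + 18 = -61 + 18 = -43)
((s - 2)² + L)² = ((18 - 2)² - 43)² = (16² - 43)² = (256 - 43)² = 213² = 45369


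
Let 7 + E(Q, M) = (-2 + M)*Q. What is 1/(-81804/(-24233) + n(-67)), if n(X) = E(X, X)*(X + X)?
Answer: -24233/14989094948 ≈ -1.6167e-6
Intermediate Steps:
E(Q, M) = -7 + Q*(-2 + M) (E(Q, M) = -7 + (-2 + M)*Q = -7 + Q*(-2 + M))
n(X) = 2*X*(-7 + X² - 2*X) (n(X) = (-7 - 2*X + X*X)*(X + X) = (-7 - 2*X + X²)*(2*X) = (-7 + X² - 2*X)*(2*X) = 2*X*(-7 + X² - 2*X))
1/(-81804/(-24233) + n(-67)) = 1/(-81804/(-24233) + 2*(-67)*(-7 + (-67)² - 2*(-67))) = 1/(-81804*(-1/24233) + 2*(-67)*(-7 + 4489 + 134)) = 1/(81804/24233 + 2*(-67)*4616) = 1/(81804/24233 - 618544) = 1/(-14989094948/24233) = -24233/14989094948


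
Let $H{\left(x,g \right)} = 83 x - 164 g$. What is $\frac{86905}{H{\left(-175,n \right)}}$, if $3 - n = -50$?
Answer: $- \frac{86905}{23217} \approx -3.7432$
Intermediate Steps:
$n = 53$ ($n = 3 - -50 = 3 + 50 = 53$)
$H{\left(x,g \right)} = - 164 g + 83 x$
$\frac{86905}{H{\left(-175,n \right)}} = \frac{86905}{\left(-164\right) 53 + 83 \left(-175\right)} = \frac{86905}{-8692 - 14525} = \frac{86905}{-23217} = 86905 \left(- \frac{1}{23217}\right) = - \frac{86905}{23217}$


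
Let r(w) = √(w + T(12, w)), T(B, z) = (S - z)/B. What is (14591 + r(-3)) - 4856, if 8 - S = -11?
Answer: 9735 + I*√42/6 ≈ 9735.0 + 1.0801*I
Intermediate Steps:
S = 19 (S = 8 - 1*(-11) = 8 + 11 = 19)
T(B, z) = (19 - z)/B
r(w) = √(19/12 + 11*w/12) (r(w) = √(w + (19 - w)/12) = √(w + (19/12 - w/12)) = √(19/12 + 11*w/12))
(14591 + r(-3)) - 4856 = (14591 + √(57 + 33*(-3))/6) - 4856 = (14591 + √(57 - 99)/6) - 4856 = (14591 + √(-42)/6) - 4856 = (14591 + (I*√42)/6) - 4856 = (14591 + I*√42/6) - 4856 = 9735 + I*√42/6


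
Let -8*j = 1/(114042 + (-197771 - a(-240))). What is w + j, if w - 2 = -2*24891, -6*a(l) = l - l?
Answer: -33344236959/669832 ≈ -49780.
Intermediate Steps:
a(l) = 0 (a(l) = -(l - l)/6 = -1/6*0 = 0)
j = 1/669832 (j = -1/(8*(114042 + (-197771 - 1*0))) = -1/(8*(114042 + (-197771 + 0))) = -1/(8*(114042 - 197771)) = -1/8/(-83729) = -1/8*(-1/83729) = 1/669832 ≈ 1.4929e-6)
w = -49780 (w = 2 - 2*24891 = 2 - 49782 = -49780)
w + j = -49780 + 1/669832 = -33344236959/669832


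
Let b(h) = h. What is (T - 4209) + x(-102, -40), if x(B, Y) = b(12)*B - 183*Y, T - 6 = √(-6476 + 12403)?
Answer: 1893 + √5927 ≈ 1970.0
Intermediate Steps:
T = 6 + √5927 (T = 6 + √(-6476 + 12403) = 6 + √5927 ≈ 82.987)
x(B, Y) = -183*Y + 12*B (x(B, Y) = 12*B - 183*Y = -183*Y + 12*B)
(T - 4209) + x(-102, -40) = ((6 + √5927) - 4209) + (-183*(-40) + 12*(-102)) = (-4203 + √5927) + (7320 - 1224) = (-4203 + √5927) + 6096 = 1893 + √5927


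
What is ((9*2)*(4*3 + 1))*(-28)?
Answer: -6552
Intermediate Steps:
((9*2)*(4*3 + 1))*(-28) = (18*(12 + 1))*(-28) = (18*13)*(-28) = 234*(-28) = -6552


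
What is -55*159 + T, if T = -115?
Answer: -8860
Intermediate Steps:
-55*159 + T = -55*159 - 115 = -8745 - 115 = -8860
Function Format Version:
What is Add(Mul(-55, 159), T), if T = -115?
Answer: -8860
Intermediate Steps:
Add(Mul(-55, 159), T) = Add(Mul(-55, 159), -115) = Add(-8745, -115) = -8860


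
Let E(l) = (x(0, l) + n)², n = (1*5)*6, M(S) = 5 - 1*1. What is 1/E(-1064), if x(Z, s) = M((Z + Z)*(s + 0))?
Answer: 1/1156 ≈ 0.00086505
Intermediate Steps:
M(S) = 4 (M(S) = 5 - 1 = 4)
x(Z, s) = 4
n = 30 (n = 5*6 = 30)
E(l) = 1156 (E(l) = (4 + 30)² = 34² = 1156)
1/E(-1064) = 1/1156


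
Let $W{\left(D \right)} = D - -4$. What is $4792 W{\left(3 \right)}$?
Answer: $33544$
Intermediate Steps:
$W{\left(D \right)} = 4 + D$ ($W{\left(D \right)} = D + 4 = 4 + D$)
$4792 W{\left(3 \right)} = 4792 \left(4 + 3\right) = 4792 \cdot 7 = 33544$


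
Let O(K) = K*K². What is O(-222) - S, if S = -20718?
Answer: -10920330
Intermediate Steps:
O(K) = K³
O(-222) - S = (-222)³ - 1*(-20718) = -10941048 + 20718 = -10920330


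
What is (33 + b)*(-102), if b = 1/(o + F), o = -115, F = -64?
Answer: -602412/179 ≈ -3365.4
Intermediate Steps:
b = -1/179 (b = 1/(-115 - 64) = 1/(-179) = -1/179 ≈ -0.0055866)
(33 + b)*(-102) = (33 - 1/179)*(-102) = (5906/179)*(-102) = -602412/179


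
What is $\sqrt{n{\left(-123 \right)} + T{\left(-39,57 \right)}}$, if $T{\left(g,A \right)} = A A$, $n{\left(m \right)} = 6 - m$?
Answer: $\sqrt{3378} \approx 58.121$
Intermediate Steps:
$T{\left(g,A \right)} = A^{2}$
$\sqrt{n{\left(-123 \right)} + T{\left(-39,57 \right)}} = \sqrt{\left(6 - -123\right) + 57^{2}} = \sqrt{\left(6 + 123\right) + 3249} = \sqrt{129 + 3249} = \sqrt{3378}$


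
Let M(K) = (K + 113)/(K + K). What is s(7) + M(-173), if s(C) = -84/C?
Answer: -2046/173 ≈ -11.827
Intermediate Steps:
M(K) = (113 + K)/(2*K) (M(K) = (113 + K)/((2*K)) = (113 + K)*(1/(2*K)) = (113 + K)/(2*K))
s(7) + M(-173) = -84/7 + (½)*(113 - 173)/(-173) = -84*⅐ + (½)*(-1/173)*(-60) = -12 + 30/173 = -2046/173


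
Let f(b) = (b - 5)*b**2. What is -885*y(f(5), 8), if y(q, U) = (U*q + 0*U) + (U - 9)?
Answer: 885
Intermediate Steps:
f(b) = b**2*(-5 + b) (f(b) = (-5 + b)*b**2 = b**2*(-5 + b))
y(q, U) = -9 + U + U*q (y(q, U) = (U*q + 0) + (-9 + U) = U*q + (-9 + U) = -9 + U + U*q)
-885*y(f(5), 8) = -885*(-9 + 8 + 8*(5**2*(-5 + 5))) = -885*(-9 + 8 + 8*(25*0)) = -885*(-9 + 8 + 8*0) = -885*(-9 + 8 + 0) = -885*(-1) = 885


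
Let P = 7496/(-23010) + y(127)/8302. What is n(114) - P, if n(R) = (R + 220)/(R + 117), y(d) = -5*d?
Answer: 647257607/350219870 ≈ 1.8481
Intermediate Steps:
P = -38421571/95514510 (P = 7496/(-23010) - 5*127/8302 = 7496*(-1/23010) - 635*1/8302 = -3748/11505 - 635/8302 = -38421571/95514510 ≈ -0.40226)
n(R) = (220 + R)/(117 + R)
n(114) - P = (220 + 114)/(117 + 114) - 1*(-38421571/95514510) = 334/231 + 38421571/95514510 = 647257607/350219870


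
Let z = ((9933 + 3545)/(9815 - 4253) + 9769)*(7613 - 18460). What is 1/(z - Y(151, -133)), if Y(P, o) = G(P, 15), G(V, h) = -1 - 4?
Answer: -2781/294759921911 ≈ -9.4348e-9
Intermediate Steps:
z = -294759935816/2781 (z = (13478/5562 + 9769)*(-10847) = (13478*(1/5562) + 9769)*(-10847) = (6739/2781 + 9769)*(-10847) = (27174328/2781)*(-10847) = -294759935816/2781 ≈ -1.0599e+8)
G(V, h) = -5
Y(P, o) = -5
1/(z - Y(151, -133)) = 1/(-294759935816/2781 - 1*(-5)) = 1/(-294759935816/2781 + 5) = 1/(-294759921911/2781) = -2781/294759921911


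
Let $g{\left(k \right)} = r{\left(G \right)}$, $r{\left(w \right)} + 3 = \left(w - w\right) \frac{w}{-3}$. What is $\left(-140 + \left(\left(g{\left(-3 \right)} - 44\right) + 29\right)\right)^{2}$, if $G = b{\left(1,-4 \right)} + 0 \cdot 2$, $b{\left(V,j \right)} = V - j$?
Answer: $24964$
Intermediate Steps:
$G = 5$ ($G = \left(1 - -4\right) + 0 \cdot 2 = \left(1 + 4\right) + 0 = 5 + 0 = 5$)
$r{\left(w \right)} = -3$ ($r{\left(w \right)} = -3 + \left(w - w\right) \frac{w}{-3} = -3 + 0 w \left(- \frac{1}{3}\right) = -3 + 0 \left(- \frac{w}{3}\right) = -3 + 0 = -3$)
$g{\left(k \right)} = -3$
$\left(-140 + \left(\left(g{\left(-3 \right)} - 44\right) + 29\right)\right)^{2} = \left(-140 + \left(\left(-3 - 44\right) + 29\right)\right)^{2} = \left(-140 + \left(-47 + 29\right)\right)^{2} = \left(-140 - 18\right)^{2} = \left(-158\right)^{2} = 24964$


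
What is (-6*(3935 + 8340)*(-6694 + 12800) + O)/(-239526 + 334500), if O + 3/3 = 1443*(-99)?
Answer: -224924879/47487 ≈ -4736.6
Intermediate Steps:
O = -142858 (O = -1 + 1443*(-99) = -1 - 142857 = -142858)
(-6*(3935 + 8340)*(-6694 + 12800) + O)/(-239526 + 334500) = (-6*(3935 + 8340)*(-6694 + 12800) - 142858)/(-239526 + 334500) = (-73650*6106 - 142858)/94974 = (-6*74951150 - 142858)*(1/94974) = (-449706900 - 142858)*(1/94974) = -449849758*1/94974 = -224924879/47487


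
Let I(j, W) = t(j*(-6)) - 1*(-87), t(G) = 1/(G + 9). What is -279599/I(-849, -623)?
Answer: -1426793697/443962 ≈ -3213.8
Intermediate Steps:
t(G) = 1/(9 + G)
I(j, W) = 87 + 1/(9 - 6*j) (I(j, W) = 1/(9 + j*(-6)) - 1*(-87) = 1/(9 - 6*j) + 87 = 87 + 1/(9 - 6*j))
-279599/I(-849, -623) = -279599*3*(-3 + 2*(-849))/(2*(-392 + 261*(-849))) = -279599*3*(-3 - 1698)/(2*(-392 - 221589)) = -279599/((⅔)*(-221981)/(-1701)) = -279599/((⅔)*(-1/1701)*(-221981)) = -279599/443962/5103 = -279599*5103/443962 = -1426793697/443962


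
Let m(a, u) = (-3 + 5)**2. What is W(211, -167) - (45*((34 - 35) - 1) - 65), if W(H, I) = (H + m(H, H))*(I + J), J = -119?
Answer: -61335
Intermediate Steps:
m(a, u) = 4 (m(a, u) = 2**2 = 4)
W(H, I) = (-119 + I)*(4 + H) (W(H, I) = (H + 4)*(I - 119) = (4 + H)*(-119 + I) = (-119 + I)*(4 + H))
W(211, -167) - (45*((34 - 35) - 1) - 65) = (-476 - 119*211 + 4*(-167) + 211*(-167)) - (45*((34 - 35) - 1) - 65) = (-476 - 25109 - 668 - 35237) - (45*(-1 - 1) - 65) = -61490 - (45*(-2) - 65) = -61490 - (-90 - 65) = -61490 - 1*(-155) = -61490 + 155 = -61335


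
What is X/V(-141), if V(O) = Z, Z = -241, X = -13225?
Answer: 13225/241 ≈ 54.875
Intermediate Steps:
V(O) = -241
X/V(-141) = -13225/(-241) = -13225*(-1/241) = 13225/241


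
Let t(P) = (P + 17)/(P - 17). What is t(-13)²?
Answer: 4/225 ≈ 0.017778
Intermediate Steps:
t(P) = (17 + P)/(-17 + P)
t(-13)² = ((17 - 13)/(-17 - 13))² = (4/(-30))² = (-1/30*4)² = (-2/15)² = 4/225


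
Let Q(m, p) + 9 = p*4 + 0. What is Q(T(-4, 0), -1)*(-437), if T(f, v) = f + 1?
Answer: 5681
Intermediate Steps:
T(f, v) = 1 + f
Q(m, p) = -9 + 4*p (Q(m, p) = -9 + (p*4 + 0) = -9 + (4*p + 0) = -9 + 4*p)
Q(T(-4, 0), -1)*(-437) = (-9 + 4*(-1))*(-437) = (-9 - 4)*(-437) = -13*(-437) = 5681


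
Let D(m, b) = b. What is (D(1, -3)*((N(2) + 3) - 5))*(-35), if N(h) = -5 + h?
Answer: -525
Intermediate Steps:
(D(1, -3)*((N(2) + 3) - 5))*(-35) = -3*(((-5 + 2) + 3) - 5)*(-35) = -3*((-3 + 3) - 5)*(-35) = -3*(0 - 5)*(-35) = -3*(-5)*(-35) = 15*(-35) = -525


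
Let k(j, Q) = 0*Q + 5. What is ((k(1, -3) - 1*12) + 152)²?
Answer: 21025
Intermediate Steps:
k(j, Q) = 5 (k(j, Q) = 0 + 5 = 5)
((k(1, -3) - 1*12) + 152)² = ((5 - 1*12) + 152)² = ((5 - 12) + 152)² = (-7 + 152)² = 145² = 21025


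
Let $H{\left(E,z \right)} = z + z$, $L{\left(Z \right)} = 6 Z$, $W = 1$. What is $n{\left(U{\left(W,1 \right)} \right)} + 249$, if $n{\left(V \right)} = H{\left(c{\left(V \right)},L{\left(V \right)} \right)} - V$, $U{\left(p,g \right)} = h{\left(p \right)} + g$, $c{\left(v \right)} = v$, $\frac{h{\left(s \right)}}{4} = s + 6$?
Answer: $568$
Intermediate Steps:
$h{\left(s \right)} = 24 + 4 s$ ($h{\left(s \right)} = 4 \left(s + 6\right) = 4 \left(6 + s\right) = 24 + 4 s$)
$H{\left(E,z \right)} = 2 z$
$U{\left(p,g \right)} = 24 + g + 4 p$ ($U{\left(p,g \right)} = \left(24 + 4 p\right) + g = 24 + g + 4 p$)
$n{\left(V \right)} = 11 V$ ($n{\left(V \right)} = 2 \cdot 6 V - V = 12 V - V = 11 V$)
$n{\left(U{\left(W,1 \right)} \right)} + 249 = 11 \left(24 + 1 + 4 \cdot 1\right) + 249 = 11 \left(24 + 1 + 4\right) + 249 = 11 \cdot 29 + 249 = 319 + 249 = 568$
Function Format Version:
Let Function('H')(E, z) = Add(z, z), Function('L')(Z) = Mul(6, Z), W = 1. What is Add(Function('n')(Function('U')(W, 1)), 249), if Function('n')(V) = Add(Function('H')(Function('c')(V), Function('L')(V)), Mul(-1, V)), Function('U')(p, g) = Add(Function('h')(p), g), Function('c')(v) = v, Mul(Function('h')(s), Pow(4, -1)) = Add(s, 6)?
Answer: 568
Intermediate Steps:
Function('h')(s) = Add(24, Mul(4, s)) (Function('h')(s) = Mul(4, Add(s, 6)) = Mul(4, Add(6, s)) = Add(24, Mul(4, s)))
Function('H')(E, z) = Mul(2, z)
Function('U')(p, g) = Add(24, g, Mul(4, p)) (Function('U')(p, g) = Add(Add(24, Mul(4, p)), g) = Add(24, g, Mul(4, p)))
Function('n')(V) = Mul(11, V) (Function('n')(V) = Add(Mul(2, Mul(6, V)), Mul(-1, V)) = Add(Mul(12, V), Mul(-1, V)) = Mul(11, V))
Add(Function('n')(Function('U')(W, 1)), 249) = Add(Mul(11, Add(24, 1, Mul(4, 1))), 249) = Add(Mul(11, Add(24, 1, 4)), 249) = Add(Mul(11, 29), 249) = Add(319, 249) = 568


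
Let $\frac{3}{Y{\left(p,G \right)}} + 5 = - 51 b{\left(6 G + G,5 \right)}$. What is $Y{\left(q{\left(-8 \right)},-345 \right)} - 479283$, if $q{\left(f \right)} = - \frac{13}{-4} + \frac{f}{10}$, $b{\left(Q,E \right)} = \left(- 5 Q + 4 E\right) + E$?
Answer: $- \frac{295767935718}{617105} \approx -4.7928 \cdot 10^{5}$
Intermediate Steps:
$b{\left(Q,E \right)} = - 5 Q + 5 E$
$q{\left(f \right)} = \frac{13}{4} + \frac{f}{10}$ ($q{\left(f \right)} = \left(-13\right) \left(- \frac{1}{4}\right) + f \frac{1}{10} = \frac{13}{4} + \frac{f}{10}$)
$Y{\left(p,G \right)} = \frac{3}{-1280 + 1785 G}$ ($Y{\left(p,G \right)} = \frac{3}{-5 - 51 \left(- 5 \left(6 G + G\right) + 5 \cdot 5\right)} = \frac{3}{-5 - 51 \left(- 5 \cdot 7 G + 25\right)} = \frac{3}{-5 - 51 \left(- 35 G + 25\right)} = \frac{3}{-5 - 51 \left(25 - 35 G\right)} = \frac{3}{-5 + \left(-1275 + 1785 G\right)} = \frac{3}{-1280 + 1785 G}$)
$Y{\left(q{\left(-8 \right)},-345 \right)} - 479283 = \frac{3}{5 \left(-256 + 357 \left(-345\right)\right)} - 479283 = \frac{3}{5 \left(-256 - 123165\right)} - 479283 = \frac{3}{5 \left(-123421\right)} - 479283 = \frac{3}{5} \left(- \frac{1}{123421}\right) - 479283 = - \frac{3}{617105} - 479283 = - \frac{295767935718}{617105}$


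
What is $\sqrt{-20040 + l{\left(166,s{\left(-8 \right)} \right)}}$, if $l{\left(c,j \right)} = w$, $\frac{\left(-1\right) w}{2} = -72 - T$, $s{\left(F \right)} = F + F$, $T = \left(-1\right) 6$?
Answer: $6 i \sqrt{553} \approx 141.1 i$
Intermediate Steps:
$T = -6$
$s{\left(F \right)} = 2 F$
$w = 132$ ($w = - 2 \left(-72 - -6\right) = - 2 \left(-72 + 6\right) = \left(-2\right) \left(-66\right) = 132$)
$l{\left(c,j \right)} = 132$
$\sqrt{-20040 + l{\left(166,s{\left(-8 \right)} \right)}} = \sqrt{-20040 + 132} = \sqrt{-19908} = 6 i \sqrt{553}$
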